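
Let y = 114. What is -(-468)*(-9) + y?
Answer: -4098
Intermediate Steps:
-(-468)*(-9) + y = -(-468)*(-9) + 114 = -52*81 + 114 = -4212 + 114 = -4098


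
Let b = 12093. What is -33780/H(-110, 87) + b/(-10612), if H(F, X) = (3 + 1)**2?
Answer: -11208339/5306 ≈ -2112.4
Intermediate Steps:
H(F, X) = 16 (H(F, X) = 4**2 = 16)
-33780/H(-110, 87) + b/(-10612) = -33780/16 + 12093/(-10612) = -33780*1/16 + 12093*(-1/10612) = -8445/4 - 12093/10612 = -11208339/5306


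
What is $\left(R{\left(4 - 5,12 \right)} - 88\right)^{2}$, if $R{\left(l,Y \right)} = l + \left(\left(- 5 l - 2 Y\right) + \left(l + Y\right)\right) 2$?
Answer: $11025$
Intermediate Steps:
$R{\left(l,Y \right)} = - 7 l - 2 Y$ ($R{\left(l,Y \right)} = l + \left(\left(- 5 l - 2 Y\right) + \left(Y + l\right)\right) 2 = l + \left(- Y - 4 l\right) 2 = l - \left(2 Y + 8 l\right) = - 7 l - 2 Y$)
$\left(R{\left(4 - 5,12 \right)} - 88\right)^{2} = \left(\left(- 7 \left(4 - 5\right) - 24\right) - 88\right)^{2} = \left(\left(\left(-7\right) \left(-1\right) - 24\right) - 88\right)^{2} = \left(\left(7 - 24\right) - 88\right)^{2} = \left(-17 - 88\right)^{2} = \left(-105\right)^{2} = 11025$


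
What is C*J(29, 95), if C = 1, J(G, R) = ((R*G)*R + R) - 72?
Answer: 261748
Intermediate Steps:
J(G, R) = -72 + R + G*R² (J(G, R) = ((G*R)*R + R) - 72 = (G*R² + R) - 72 = (R + G*R²) - 72 = -72 + R + G*R²)
C*J(29, 95) = 1*(-72 + 95 + 29*95²) = 1*(-72 + 95 + 29*9025) = 1*(-72 + 95 + 261725) = 1*261748 = 261748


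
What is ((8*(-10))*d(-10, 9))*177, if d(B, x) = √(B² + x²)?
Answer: -14160*√181 ≈ -1.9050e+5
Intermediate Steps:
((8*(-10))*d(-10, 9))*177 = ((8*(-10))*√((-10)² + 9²))*177 = -80*√(100 + 81)*177 = -80*√181*177 = -14160*√181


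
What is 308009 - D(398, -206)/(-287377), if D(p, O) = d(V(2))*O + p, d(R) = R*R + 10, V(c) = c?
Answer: 88514699907/287377 ≈ 3.0801e+5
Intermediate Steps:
d(R) = 10 + R**2 (d(R) = R**2 + 10 = 10 + R**2)
D(p, O) = p + 14*O (D(p, O) = (10 + 2**2)*O + p = (10 + 4)*O + p = 14*O + p = p + 14*O)
308009 - D(398, -206)/(-287377) = 308009 - (398 + 14*(-206))/(-287377) = 308009 - (398 - 2884)*(-1)/287377 = 308009 - (-2486)*(-1)/287377 = 308009 - 1*2486/287377 = 308009 - 2486/287377 = 88514699907/287377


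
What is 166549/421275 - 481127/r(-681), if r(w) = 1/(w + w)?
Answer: 276059390338399/421275 ≈ 6.5529e+8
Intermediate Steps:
r(w) = 1/(2*w)
166549/421275 - 481127/r(-681) = 166549/421275 - 481127/((½)/(-681)) = 166549*(1/421275) - 481127/((½)*(-1/681)) = 166549/421275 - 481127/(-1/1362) = 166549/421275 - 481127*(-1362) = 166549/421275 + 655294974 = 276059390338399/421275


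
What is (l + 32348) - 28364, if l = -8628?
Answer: -4644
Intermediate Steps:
(l + 32348) - 28364 = (-8628 + 32348) - 28364 = 23720 - 28364 = -4644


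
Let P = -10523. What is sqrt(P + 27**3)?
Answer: 2*sqrt(2290) ≈ 95.708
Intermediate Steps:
sqrt(P + 27**3) = sqrt(-10523 + 27**3) = sqrt(-10523 + 19683) = sqrt(9160) = 2*sqrt(2290)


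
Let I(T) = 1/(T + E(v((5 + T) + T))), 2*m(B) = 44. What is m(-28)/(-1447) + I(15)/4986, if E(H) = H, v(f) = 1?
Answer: -1753625/115435872 ≈ -0.015191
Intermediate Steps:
m(B) = 22 (m(B) = (1/2)*44 = 22)
I(T) = 1/(1 + T) (I(T) = 1/(T + 1) = 1/(1 + T))
m(-28)/(-1447) + I(15)/4986 = 22/(-1447) + 1/((1 + 15)*4986) = 22*(-1/1447) + (1/4986)/16 = -22/1447 + (1/16)*(1/4986) = -22/1447 + 1/79776 = -1753625/115435872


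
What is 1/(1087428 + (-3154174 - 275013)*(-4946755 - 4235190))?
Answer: 1/31486607516143 ≈ 3.1760e-14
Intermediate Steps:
1/(1087428 + (-3154174 - 275013)*(-4946755 - 4235190)) = 1/(1087428 - 3429187*(-9181945)) = 1/(1087428 + 31486606428715) = 1/31486607516143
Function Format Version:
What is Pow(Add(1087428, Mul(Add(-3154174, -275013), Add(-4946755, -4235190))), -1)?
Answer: Rational(1, 31486607516143) ≈ 3.1760e-14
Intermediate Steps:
Pow(Add(1087428, Mul(Add(-3154174, -275013), Add(-4946755, -4235190))), -1) = Pow(Add(1087428, Mul(-3429187, -9181945)), -1) = Pow(Add(1087428, 31486606428715), -1) = Pow(31486607516143, -1) = Rational(1, 31486607516143)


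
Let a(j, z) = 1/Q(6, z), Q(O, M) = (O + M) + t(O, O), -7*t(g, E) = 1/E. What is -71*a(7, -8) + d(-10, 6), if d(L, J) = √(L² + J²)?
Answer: 2982/85 + 2*√34 ≈ 46.744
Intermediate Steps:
t(g, E) = -1/(7*E)
d(L, J) = √(J² + L²)
Q(O, M) = M + O - 1/(7*O) (Q(O, M) = (O + M) - 1/(7*O) = (M + O) - 1/(7*O) = M + O - 1/(7*O))
a(j, z) = 1/(251/42 + z) (a(j, z) = 1/(z + 6 - ⅐/6) = 1/(z + 6 - ⅐*⅙) = 1/(z + 6 - 1/42) = 1/(251/42 + z))
-71*a(7, -8) + d(-10, 6) = -2982/(251 + 42*(-8)) + √(6² + (-10)²) = -2982/(251 - 336) + √(36 + 100) = -2982/(-85) + √136 = -2982*(-1)/85 + 2*√34 = -71*(-42/85) + 2*√34 = 2982/85 + 2*√34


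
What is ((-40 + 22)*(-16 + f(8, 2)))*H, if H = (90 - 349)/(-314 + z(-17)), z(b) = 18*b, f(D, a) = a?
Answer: 16317/155 ≈ 105.27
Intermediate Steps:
H = 259/620 (H = (90 - 349)/(-314 + 18*(-17)) = -259/(-314 - 306) = -259/(-620) = -259*(-1/620) = 259/620 ≈ 0.41774)
((-40 + 22)*(-16 + f(8, 2)))*H = ((-40 + 22)*(-16 + 2))*(259/620) = -18*(-14)*(259/620) = 252*(259/620) = 16317/155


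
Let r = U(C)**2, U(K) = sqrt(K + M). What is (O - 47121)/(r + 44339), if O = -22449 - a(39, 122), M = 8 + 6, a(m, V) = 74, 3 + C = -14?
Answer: -17411/11084 ≈ -1.5708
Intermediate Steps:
C = -17 (C = -3 - 14 = -17)
M = 14
U(K) = sqrt(14 + K) (U(K) = sqrt(K + 14) = sqrt(14 + K))
O = -22523 (O = -22449 - 1*74 = -22449 - 74 = -22523)
r = -3 (r = (sqrt(14 - 17))**2 = (sqrt(-3))**2 = (I*sqrt(3))**2 = -3)
(O - 47121)/(r + 44339) = (-22523 - 47121)/(-3 + 44339) = -69644/44336 = -69644*1/44336 = -17411/11084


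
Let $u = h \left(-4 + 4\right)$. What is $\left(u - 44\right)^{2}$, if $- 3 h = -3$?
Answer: $1936$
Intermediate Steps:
$h = 1$ ($h = \left(- \frac{1}{3}\right) \left(-3\right) = 1$)
$u = 0$ ($u = 1 \left(-4 + 4\right) = 1 \cdot 0 = 0$)
$\left(u - 44\right)^{2} = \left(0 - 44\right)^{2} = \left(-44\right)^{2} = 1936$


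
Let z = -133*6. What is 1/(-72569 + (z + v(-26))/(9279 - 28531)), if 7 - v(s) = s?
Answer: -19252/1397097623 ≈ -1.3780e-5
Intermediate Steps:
z = -798
v(s) = 7 - s
1/(-72569 + (z + v(-26))/(9279 - 28531)) = 1/(-72569 + (-798 + (7 - 1*(-26)))/(9279 - 28531)) = 1/(-72569 + (-798 + (7 + 26))/(-19252)) = 1/(-72569 + (-798 + 33)*(-1/19252)) = 1/(-72569 - 765*(-1/19252)) = 1/(-72569 + 765/19252) = 1/(-1397097623/19252) = -19252/1397097623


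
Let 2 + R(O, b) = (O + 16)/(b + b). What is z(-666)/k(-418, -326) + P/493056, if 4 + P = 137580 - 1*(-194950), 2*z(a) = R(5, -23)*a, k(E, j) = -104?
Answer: -176691665/24570624 ≈ -7.1912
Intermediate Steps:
R(O, b) = -2 + (16 + O)/(2*b) (R(O, b) = -2 + (O + 16)/(b + b) = -2 + (16 + O)/((2*b)) = -2 + (16 + O)*(1/(2*b)) = -2 + (16 + O)/(2*b))
z(a) = -113*a/92 (z(a) = (((1/2)*(16 + 5 - 4*(-23))/(-23))*a)/2 = (((1/2)*(-1/23)*(16 + 5 + 92))*a)/2 = (((1/2)*(-1/23)*113)*a)/2 = (-113*a/46)/2 = -113*a/92)
P = 332526 (P = -4 + (137580 - 1*(-194950)) = -4 + (137580 + 194950) = -4 + 332530 = 332526)
z(-666)/k(-418, -326) + P/493056 = -113/92*(-666)/(-104) + 332526/493056 = (37629/46)*(-1/104) + 332526*(1/493056) = -37629/4784 + 55421/82176 = -176691665/24570624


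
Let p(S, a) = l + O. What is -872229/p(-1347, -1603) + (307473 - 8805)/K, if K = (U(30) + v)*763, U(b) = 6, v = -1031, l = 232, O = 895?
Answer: -4239037851/5474525 ≈ -774.32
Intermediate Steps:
K = -782075 (K = (6 - 1031)*763 = -1025*763 = -782075)
p(S, a) = 1127 (p(S, a) = 232 + 895 = 1127)
-872229/p(-1347, -1603) + (307473 - 8805)/K = -872229/1127 + (307473 - 8805)/(-782075) = -872229*1/1127 + 298668*(-1/782075) = -37923/49 - 298668/782075 = -4239037851/5474525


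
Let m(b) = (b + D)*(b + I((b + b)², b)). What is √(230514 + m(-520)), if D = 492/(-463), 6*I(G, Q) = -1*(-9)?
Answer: 2*√26832834418/463 ≈ 707.59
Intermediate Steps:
I(G, Q) = 3/2 (I(G, Q) = (-1*(-9))/6 = (⅙)*9 = 3/2)
D = -492/463 (D = 492*(-1/463) = -492/463 ≈ -1.0626)
m(b) = (-492/463 + b)*(3/2 + b) (m(b) = (b - 492/463)*(b + 3/2) = (-492/463 + b)*(3/2 + b))
√(230514 + m(-520)) = √(230514 + (-738/463 + (-520)² + (405/926)*(-520))) = √(230514 + (-738/463 + 270400 - 105300/463)) = √(230514 + 125089162/463) = √(231817144/463) = 2*√26832834418/463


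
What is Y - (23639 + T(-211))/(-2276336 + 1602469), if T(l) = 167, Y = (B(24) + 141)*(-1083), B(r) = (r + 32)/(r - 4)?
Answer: -524724614929/3369335 ≈ -1.5574e+5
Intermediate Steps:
B(r) = (32 + r)/(-4 + r)
Y = -778677/5 (Y = ((32 + 24)/(-4 + 24) + 141)*(-1083) = (56/20 + 141)*(-1083) = ((1/20)*56 + 141)*(-1083) = (14/5 + 141)*(-1083) = (719/5)*(-1083) = -778677/5 ≈ -1.5574e+5)
Y - (23639 + T(-211))/(-2276336 + 1602469) = -778677/5 - (23639 + 167)/(-2276336 + 1602469) = -778677/5 - 23806/(-673867) = -778677/5 - 23806*(-1)/673867 = -778677/5 - 1*(-23806/673867) = -778677/5 + 23806/673867 = -524724614929/3369335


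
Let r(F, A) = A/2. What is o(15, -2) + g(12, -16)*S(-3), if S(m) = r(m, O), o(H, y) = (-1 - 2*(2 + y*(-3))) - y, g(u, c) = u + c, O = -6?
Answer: -3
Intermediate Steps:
g(u, c) = c + u
r(F, A) = A/2 (r(F, A) = A*(1/2) = A/2)
o(H, y) = -5 + 5*y (o(H, y) = (-1 - 2*(2 - 3*y)) - y = (-1 + (-4 + 6*y)) - y = (-5 + 6*y) - y = -5 + 5*y)
S(m) = -3 (S(m) = (1/2)*(-6) = -3)
o(15, -2) + g(12, -16)*S(-3) = (-5 + 5*(-2)) + (-16 + 12)*(-3) = (-5 - 10) - 4*(-3) = -15 + 12 = -3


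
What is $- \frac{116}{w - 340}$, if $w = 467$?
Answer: $- \frac{116}{127} \approx -0.91339$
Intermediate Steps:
$- \frac{116}{w - 340} = - \frac{116}{467 - 340} = - \frac{116}{127}$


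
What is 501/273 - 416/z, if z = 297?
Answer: 11743/27027 ≈ 0.43449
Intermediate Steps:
501/273 - 416/z = 501/273 - 416/297 = 501*(1/273) - 416*1/297 = 167/91 - 416/297 = 11743/27027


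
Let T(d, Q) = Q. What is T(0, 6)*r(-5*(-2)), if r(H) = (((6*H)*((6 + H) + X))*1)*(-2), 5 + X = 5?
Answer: -11520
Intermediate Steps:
X = 0 (X = -5 + 5 = 0)
r(H) = -12*H*(6 + H) (r(H) = (((6*H)*((6 + H) + 0))*1)*(-2) = (((6*H)*(6 + H))*1)*(-2) = ((6*H*(6 + H))*1)*(-2) = (6*H*(6 + H))*(-2) = -12*H*(6 + H))
T(0, 6)*r(-5*(-2)) = 6*(-12*(-5*(-2))*(6 - 5*(-2))) = 6*(-12*10*(6 + 10)) = 6*(-12*10*16) = 6*(-1920) = -11520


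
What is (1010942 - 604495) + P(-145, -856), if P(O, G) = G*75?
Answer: 342247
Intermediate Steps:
P(O, G) = 75*G
(1010942 - 604495) + P(-145, -856) = (1010942 - 604495) + 75*(-856) = 406447 - 64200 = 342247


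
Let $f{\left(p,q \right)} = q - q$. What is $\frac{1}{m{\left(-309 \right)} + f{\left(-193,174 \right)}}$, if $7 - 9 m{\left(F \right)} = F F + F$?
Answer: $- \frac{9}{95165} \approx -9.4573 \cdot 10^{-5}$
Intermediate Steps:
$f{\left(p,q \right)} = 0$
$m{\left(F \right)} = \frac{7}{9} - \frac{F}{9} - \frac{F^{2}}{9}$ ($m{\left(F \right)} = \frac{7}{9} - \frac{F F + F}{9} = \frac{7}{9} - \frac{F^{2} + F}{9} = \frac{7}{9} - \frac{F + F^{2}}{9} = \frac{7}{9} - \left(\frac{F}{9} + \frac{F^{2}}{9}\right) = \frac{7}{9} - \frac{F}{9} - \frac{F^{2}}{9}$)
$\frac{1}{m{\left(-309 \right)} + f{\left(-193,174 \right)}} = \frac{1}{\left(\frac{7}{9} - - \frac{103}{3} - \frac{\left(-309\right)^{2}}{9}\right) + 0} = \frac{1}{\left(\frac{7}{9} + \frac{103}{3} - 10609\right) + 0} = \frac{1}{- \frac{95165}{9} + 0} = \frac{1}{- \frac{95165}{9}} = - \frac{9}{95165}$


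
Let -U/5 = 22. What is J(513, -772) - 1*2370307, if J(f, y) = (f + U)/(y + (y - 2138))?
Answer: -8727470777/3682 ≈ -2.3703e+6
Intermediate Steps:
U = -110 (U = -5*22 = -110)
J(f, y) = (-110 + f)/(-2138 + 2*y) (J(f, y) = (f - 110)/(y + (y - 2138)) = (-110 + f)/(y + (-2138 + y)) = (-110 + f)/(-2138 + 2*y))
J(513, -772) - 1*2370307 = (-110 + 513)/(2*(-1069 - 772)) - 1*2370307 = (1/2)*403/(-1841) - 2370307 = (1/2)*(-1/1841)*403 - 2370307 = -403/3682 - 2370307 = -8727470777/3682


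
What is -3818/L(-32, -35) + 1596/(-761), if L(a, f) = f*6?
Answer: 1285169/79905 ≈ 16.084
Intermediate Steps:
L(a, f) = 6*f
-3818/L(-32, -35) + 1596/(-761) = -3818/(6*(-35)) + 1596/(-761) = -3818/(-210) + 1596*(-1/761) = -3818*(-1/210) - 1596/761 = 1909/105 - 1596/761 = 1285169/79905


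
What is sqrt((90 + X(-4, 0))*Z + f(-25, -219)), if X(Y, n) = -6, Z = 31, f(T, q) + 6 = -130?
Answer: 2*sqrt(617) ≈ 49.679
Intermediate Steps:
f(T, q) = -136 (f(T, q) = -6 - 130 = -136)
sqrt((90 + X(-4, 0))*Z + f(-25, -219)) = sqrt((90 - 6)*31 - 136) = sqrt(84*31 - 136) = sqrt(2604 - 136) = sqrt(2468) = 2*sqrt(617)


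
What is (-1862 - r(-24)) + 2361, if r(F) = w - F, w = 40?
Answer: 435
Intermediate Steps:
r(F) = 40 - F
(-1862 - r(-24)) + 2361 = (-1862 - (40 - 1*(-24))) + 2361 = (-1862 - (40 + 24)) + 2361 = (-1862 - 1*64) + 2361 = (-1862 - 64) + 2361 = -1926 + 2361 = 435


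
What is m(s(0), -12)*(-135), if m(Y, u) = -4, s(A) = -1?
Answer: 540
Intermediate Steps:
m(s(0), -12)*(-135) = -4*(-135) = 540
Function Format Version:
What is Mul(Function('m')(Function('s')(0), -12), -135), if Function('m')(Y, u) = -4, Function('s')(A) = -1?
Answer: 540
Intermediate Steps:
Mul(Function('m')(Function('s')(0), -12), -135) = Mul(-4, -135) = 540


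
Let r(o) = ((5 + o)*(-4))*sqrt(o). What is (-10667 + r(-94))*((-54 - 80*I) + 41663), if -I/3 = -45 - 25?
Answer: -264637603 + 8832004*I*sqrt(94) ≈ -2.6464e+8 + 8.5629e+7*I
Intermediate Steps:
I = 210 (I = -3*(-45 - 25) = -3*(-70) = 210)
r(o) = sqrt(o)*(-20 - 4*o) (r(o) = (-20 - 4*o)*sqrt(o) = sqrt(o)*(-20 - 4*o))
(-10667 + r(-94))*((-54 - 80*I) + 41663) = (-10667 + 4*sqrt(-94)*(-5 - 1*(-94)))*((-54 - 80*210) + 41663) = (-10667 + 4*(I*sqrt(94))*(-5 + 94))*((-54 - 16800) + 41663) = (-10667 + 4*(I*sqrt(94))*89)*(-16854 + 41663) = (-10667 + 356*I*sqrt(94))*24809 = -264637603 + 8832004*I*sqrt(94)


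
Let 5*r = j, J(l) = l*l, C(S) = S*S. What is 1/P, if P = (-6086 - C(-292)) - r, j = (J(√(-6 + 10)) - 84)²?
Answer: -1/92630 ≈ -1.0796e-5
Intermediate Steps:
C(S) = S²
J(l) = l²
j = 6400 (j = ((√(-6 + 10))² - 84)² = ((√4)² - 84)² = (2² - 84)² = (4 - 84)² = (-80)² = 6400)
r = 1280 (r = (⅕)*6400 = 1280)
P = -92630 (P = (-6086 - 1*(-292)²) - 1*1280 = (-6086 - 1*85264) - 1280 = (-6086 - 85264) - 1280 = -91350 - 1280 = -92630)
1/P = 1/(-92630) = -1/92630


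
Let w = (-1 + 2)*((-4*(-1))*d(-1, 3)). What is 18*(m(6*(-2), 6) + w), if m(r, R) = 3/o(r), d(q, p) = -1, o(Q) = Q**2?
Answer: -573/8 ≈ -71.625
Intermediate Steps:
m(r, R) = 3/r**2 (m(r, R) = 3/(r**2) = 3/r**2)
w = -4 (w = (-1 + 2)*(-4*(-1)*(-1)) = 1*(4*(-1)) = 1*(-4) = -4)
18*(m(6*(-2), 6) + w) = 18*(3/(6*(-2))**2 - 4) = 18*(3/(-12)**2 - 4) = 18*(3*(1/144) - 4) = 18*(1/48 - 4) = 18*(-191/48) = -573/8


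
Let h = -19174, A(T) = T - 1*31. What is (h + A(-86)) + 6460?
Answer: -12831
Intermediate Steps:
A(T) = -31 + T (A(T) = T - 31 = -31 + T)
(h + A(-86)) + 6460 = (-19174 + (-31 - 86)) + 6460 = (-19174 - 117) + 6460 = -19291 + 6460 = -12831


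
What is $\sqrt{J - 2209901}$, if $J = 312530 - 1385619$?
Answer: $i \sqrt{3282990} \approx 1811.9 i$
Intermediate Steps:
$J = -1073089$ ($J = 312530 - 1385619 = -1073089$)
$\sqrt{J - 2209901} = \sqrt{-1073089 - 2209901} = \sqrt{-3282990} = i \sqrt{3282990}$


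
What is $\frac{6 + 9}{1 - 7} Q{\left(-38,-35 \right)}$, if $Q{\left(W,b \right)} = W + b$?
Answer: $\frac{365}{2} \approx 182.5$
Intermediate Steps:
$\frac{6 + 9}{1 - 7} Q{\left(-38,-35 \right)} = \frac{6 + 9}{1 - 7} \left(-38 - 35\right) = \frac{15}{-6} \left(-73\right) = 15 \left(- \frac{1}{6}\right) \left(-73\right) = \left(- \frac{5}{2}\right) \left(-73\right) = \frac{365}{2}$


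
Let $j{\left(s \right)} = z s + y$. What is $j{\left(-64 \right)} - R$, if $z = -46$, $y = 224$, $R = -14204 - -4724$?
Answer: $12648$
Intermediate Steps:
$R = -9480$ ($R = -14204 + 4724 = -9480$)
$j{\left(s \right)} = 224 - 46 s$ ($j{\left(s \right)} = - 46 s + 224 = 224 - 46 s$)
$j{\left(-64 \right)} - R = \left(224 - -2944\right) - -9480 = \left(224 + 2944\right) + 9480 = 3168 + 9480 = 12648$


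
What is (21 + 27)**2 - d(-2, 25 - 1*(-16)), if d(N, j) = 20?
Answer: 2284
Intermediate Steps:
(21 + 27)**2 - d(-2, 25 - 1*(-16)) = (21 + 27)**2 - 1*20 = 48**2 - 20 = 2304 - 20 = 2284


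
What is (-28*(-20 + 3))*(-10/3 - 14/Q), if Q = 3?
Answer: -3808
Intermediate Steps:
(-28*(-20 + 3))*(-10/3 - 14/Q) = (-28*(-20 + 3))*(-10/3 - 14/3) = (-28*(-17))*(-10*⅓ - 14*⅓) = 476*(-10/3 - 14/3) = 476*(-8) = -3808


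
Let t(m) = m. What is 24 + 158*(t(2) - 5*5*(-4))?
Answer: 16140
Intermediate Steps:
24 + 158*(t(2) - 5*5*(-4)) = 24 + 158*(2 - 5*5*(-4)) = 24 + 158*(2 - 25*(-4)) = 24 + 158*(2 + 100) = 24 + 158*102 = 24 + 16116 = 16140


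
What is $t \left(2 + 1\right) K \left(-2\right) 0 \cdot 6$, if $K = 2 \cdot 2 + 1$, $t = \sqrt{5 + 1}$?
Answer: $0$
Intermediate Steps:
$t = \sqrt{6} \approx 2.4495$
$K = 5$ ($K = 4 + 1 = 5$)
$t \left(2 + 1\right) K \left(-2\right) 0 \cdot 6 = \sqrt{6} \left(2 + 1\right) 5 \left(-2\right) 0 \cdot 6 = \sqrt{6} \cdot 3 \left(\left(-10\right) 0\right) 6 = 3 \sqrt{6} \cdot 0 \cdot 6 = 0 \cdot 6 = 0$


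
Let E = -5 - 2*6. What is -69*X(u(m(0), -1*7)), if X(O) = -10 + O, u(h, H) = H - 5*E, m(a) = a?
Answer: -4692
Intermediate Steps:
E = -17 (E = -5 - 12 = -17)
u(h, H) = 85 + H (u(h, H) = H - 5*(-17) = H + 85 = 85 + H)
-69*X(u(m(0), -1*7)) = -69*(-10 + (85 - 1*7)) = -69*(-10 + (85 - 7)) = -69*(-10 + 78) = -69*68 = -4692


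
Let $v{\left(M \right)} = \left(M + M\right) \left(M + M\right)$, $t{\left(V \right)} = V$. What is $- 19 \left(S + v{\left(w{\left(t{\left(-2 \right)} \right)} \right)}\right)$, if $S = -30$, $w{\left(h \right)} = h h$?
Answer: $-646$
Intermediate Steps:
$w{\left(h \right)} = h^{2}$
$v{\left(M \right)} = 4 M^{2}$ ($v{\left(M \right)} = 2 M 2 M = 4 M^{2}$)
$- 19 \left(S + v{\left(w{\left(t{\left(-2 \right)} \right)} \right)}\right) = - 19 \left(-30 + 4 \left(\left(-2\right)^{2}\right)^{2}\right) = - 19 \left(-30 + 4 \cdot 4^{2}\right) = - 19 \left(-30 + 4 \cdot 16\right) = - 19 \left(-30 + 64\right) = \left(-19\right) 34 = -646$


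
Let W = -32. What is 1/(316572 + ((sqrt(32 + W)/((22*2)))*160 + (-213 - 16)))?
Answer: 1/316343 ≈ 3.1611e-6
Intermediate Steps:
1/(316572 + ((sqrt(32 + W)/((22*2)))*160 + (-213 - 16))) = 1/(316572 + ((sqrt(32 - 32)/((22*2)))*160 + (-213 - 16))) = 1/(316572 + ((sqrt(0)/44)*160 - 229)) = 1/(316572 + ((0*(1/44))*160 - 229)) = 1/(316572 + (0*160 - 229)) = 1/(316572 + (0 - 229)) = 1/(316572 - 229) = 1/316343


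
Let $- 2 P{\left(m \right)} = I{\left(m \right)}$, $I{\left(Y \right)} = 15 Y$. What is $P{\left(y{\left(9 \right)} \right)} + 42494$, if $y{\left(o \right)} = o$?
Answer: $\frac{84853}{2} \approx 42427.0$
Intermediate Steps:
$P{\left(m \right)} = - \frac{15 m}{2}$
$P{\left(y{\left(9 \right)} \right)} + 42494 = \left(- \frac{15}{2}\right) 9 + 42494 = - \frac{135}{2} + 42494 = \frac{84853}{2}$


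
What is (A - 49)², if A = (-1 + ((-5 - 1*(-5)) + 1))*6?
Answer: 2401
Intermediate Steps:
A = 0 (A = (-1 + ((-5 + 5) + 1))*6 = (-1 + (0 + 1))*6 = (-1 + 1)*6 = 0*6 = 0)
(A - 49)² = (0 - 49)² = (-49)² = 2401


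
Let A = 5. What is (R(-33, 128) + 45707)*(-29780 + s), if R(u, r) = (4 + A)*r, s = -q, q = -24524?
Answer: -246290904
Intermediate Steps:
s = 24524 (s = -1*(-24524) = 24524)
R(u, r) = 9*r (R(u, r) = (4 + 5)*r = 9*r)
(R(-33, 128) + 45707)*(-29780 + s) = (9*128 + 45707)*(-29780 + 24524) = (1152 + 45707)*(-5256) = 46859*(-5256) = -246290904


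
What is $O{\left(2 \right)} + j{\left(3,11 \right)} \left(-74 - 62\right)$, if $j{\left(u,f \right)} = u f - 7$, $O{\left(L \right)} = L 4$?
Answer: $-3528$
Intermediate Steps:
$O{\left(L \right)} = 4 L$
$j{\left(u,f \right)} = -7 + f u$ ($j{\left(u,f \right)} = f u - 7 = -7 + f u$)
$O{\left(2 \right)} + j{\left(3,11 \right)} \left(-74 - 62\right) = 4 \cdot 2 + \left(-7 + 11 \cdot 3\right) \left(-74 - 62\right) = 8 + \left(-7 + 33\right) \left(-74 - 62\right) = 8 + 26 \left(-136\right) = 8 - 3536 = -3528$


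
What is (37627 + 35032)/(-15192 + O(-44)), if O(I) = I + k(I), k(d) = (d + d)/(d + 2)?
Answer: -1525839/319912 ≈ -4.7696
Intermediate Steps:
k(d) = 2*d/(2 + d) (k(d) = (2*d)/(2 + d) = 2*d/(2 + d))
O(I) = I + 2*I/(2 + I)
(37627 + 35032)/(-15192 + O(-44)) = (37627 + 35032)/(-15192 - 44*(4 - 44)/(2 - 44)) = 72659/(-15192 - 44*(-40)/(-42)) = 72659/(-15192 - 44*(-1/42)*(-40)) = 72659/(-15192 - 880/21) = 72659/(-319912/21) = 72659*(-21/319912) = -1525839/319912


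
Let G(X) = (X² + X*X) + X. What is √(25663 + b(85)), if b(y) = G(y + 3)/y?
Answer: √186739135/85 ≈ 160.77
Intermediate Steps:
G(X) = X + 2*X² (G(X) = (X² + X²) + X = 2*X² + X = X + 2*X²)
b(y) = (3 + y)*(7 + 2*y)/y (b(y) = ((y + 3)*(1 + 2*(y + 3)))/y = ((3 + y)*(1 + 2*(3 + y)))/y = ((3 + y)*(1 + (6 + 2*y)))/y = ((3 + y)*(7 + 2*y))/y = (3 + y)*(7 + 2*y)/y)
√(25663 + b(85)) = √(25663 + (13 + 2*85 + 21/85)) = √(25663 + (13 + 170 + 21*(1/85))) = √(25663 + (13 + 170 + 21/85)) = √(25663 + 15576/85) = √(2196931/85) = √186739135/85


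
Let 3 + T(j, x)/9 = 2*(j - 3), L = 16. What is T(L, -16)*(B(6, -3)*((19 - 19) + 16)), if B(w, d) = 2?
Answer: 6624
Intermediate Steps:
T(j, x) = -81 + 18*j (T(j, x) = -27 + 9*(2*(j - 3)) = -27 + 9*(2*(-3 + j)) = -27 + 9*(-6 + 2*j) = -27 + (-54 + 18*j) = -81 + 18*j)
T(L, -16)*(B(6, -3)*((19 - 19) + 16)) = (-81 + 18*16)*(2*((19 - 19) + 16)) = (-81 + 288)*(2*(0 + 16)) = 207*(2*16) = 207*32 = 6624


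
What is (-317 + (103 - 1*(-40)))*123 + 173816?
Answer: 152414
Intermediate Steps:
(-317 + (103 - 1*(-40)))*123 + 173816 = (-317 + (103 + 40))*123 + 173816 = (-317 + 143)*123 + 173816 = -174*123 + 173816 = -21402 + 173816 = 152414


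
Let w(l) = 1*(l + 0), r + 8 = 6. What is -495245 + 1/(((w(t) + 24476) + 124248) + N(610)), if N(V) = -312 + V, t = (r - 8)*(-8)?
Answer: -73842019989/149102 ≈ -4.9525e+5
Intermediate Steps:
r = -2 (r = -8 + 6 = -2)
t = 80 (t = (-2 - 8)*(-8) = -10*(-8) = 80)
w(l) = l (w(l) = 1*l = l)
-495245 + 1/(((w(t) + 24476) + 124248) + N(610)) = -495245 + 1/(((80 + 24476) + 124248) + (-312 + 610)) = -495245 + 1/((24556 + 124248) + 298) = -495245 + 1/(148804 + 298) = -495245 + 1/149102 = -73842019989/149102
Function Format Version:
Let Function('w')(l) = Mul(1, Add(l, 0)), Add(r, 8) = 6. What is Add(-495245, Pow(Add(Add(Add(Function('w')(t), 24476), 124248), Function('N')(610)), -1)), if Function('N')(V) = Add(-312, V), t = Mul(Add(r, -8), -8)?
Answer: Rational(-73842019989, 149102) ≈ -4.9525e+5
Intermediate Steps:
r = -2 (r = Add(-8, 6) = -2)
t = 80 (t = Mul(Add(-2, -8), -8) = Mul(-10, -8) = 80)
Function('w')(l) = l (Function('w')(l) = Mul(1, l) = l)
Add(-495245, Pow(Add(Add(Add(Function('w')(t), 24476), 124248), Function('N')(610)), -1)) = Add(-495245, Pow(Add(Add(Add(80, 24476), 124248), Add(-312, 610)), -1)) = Add(-495245, Pow(Add(Add(24556, 124248), 298), -1)) = Add(-495245, Pow(Add(148804, 298), -1)) = Add(-495245, Pow(149102, -1)) = Add(-495245, Rational(1, 149102)) = Rational(-73842019989, 149102)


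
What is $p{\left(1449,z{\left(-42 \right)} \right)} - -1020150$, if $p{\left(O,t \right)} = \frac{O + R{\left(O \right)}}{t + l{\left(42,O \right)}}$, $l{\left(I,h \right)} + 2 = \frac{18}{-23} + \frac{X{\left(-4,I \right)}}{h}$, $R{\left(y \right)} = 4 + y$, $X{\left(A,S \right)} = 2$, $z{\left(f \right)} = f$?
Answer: $\frac{33095644101}{32444} \approx 1.0201 \cdot 10^{6}$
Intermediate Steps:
$l{\left(I,h \right)} = - \frac{64}{23} + \frac{2}{h}$ ($l{\left(I,h \right)} = -2 + \left(\frac{18}{-23} + \frac{2}{h}\right) = -2 + \left(18 \left(- \frac{1}{23}\right) + \frac{2}{h}\right) = -2 - \left(\frac{18}{23} - \frac{2}{h}\right) = - \frac{64}{23} + \frac{2}{h}$)
$p{\left(O,t \right)} = \frac{4 + 2 O}{- \frac{64}{23} + t + \frac{2}{O}}$ ($p{\left(O,t \right)} = \frac{O + \left(4 + O\right)}{t - \left(\frac{64}{23} - \frac{2}{O}\right)} = \frac{4 + 2 O}{- \frac{64}{23} + t + \frac{2}{O}}$)
$p{\left(1449,z{\left(-42 \right)} \right)} - -1020150 = 46 \cdot 1449 \frac{1}{46 + 1449 \left(-64 + 23 \left(-42\right)\right)} \left(2 + 1449\right) - -1020150 = 46 \cdot 1449 \frac{1}{46 + 1449 \left(-64 - 966\right)} 1451 + 1020150 = 46 \cdot 1449 \frac{1}{46 + 1449 \left(-1030\right)} 1451 + 1020150 = 46 \cdot 1449 \frac{1}{46 - 1492470} \cdot 1451 + 1020150 = 46 \cdot 1449 \frac{1}{-1492424} \cdot 1451 + 1020150 = 46 \cdot 1449 \left(- \frac{1}{1492424}\right) 1451 + 1020150 = - \frac{2102499}{32444} + 1020150 = \frac{33095644101}{32444}$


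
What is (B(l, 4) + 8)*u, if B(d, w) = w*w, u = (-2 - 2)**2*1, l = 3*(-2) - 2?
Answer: 384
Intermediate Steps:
l = -8 (l = -6 - 2 = -8)
u = 16 (u = (-4)**2*1 = 16*1 = 16)
B(d, w) = w**2
(B(l, 4) + 8)*u = (4**2 + 8)*16 = (16 + 8)*16 = 24*16 = 384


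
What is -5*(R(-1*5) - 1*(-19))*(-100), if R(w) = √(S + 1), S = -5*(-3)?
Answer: 11500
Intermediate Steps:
S = 15
R(w) = 4 (R(w) = √(15 + 1) = √16 = 4)
-5*(R(-1*5) - 1*(-19))*(-100) = -5*(4 - 1*(-19))*(-100) = -5*(4 + 19)*(-100) = -5*23*(-100) = -115*(-100) = 11500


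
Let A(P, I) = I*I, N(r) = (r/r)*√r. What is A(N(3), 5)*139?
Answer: 3475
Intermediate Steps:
N(r) = √r (N(r) = 1*√r = √r)
A(P, I) = I²
A(N(3), 5)*139 = 5²*139 = 25*139 = 3475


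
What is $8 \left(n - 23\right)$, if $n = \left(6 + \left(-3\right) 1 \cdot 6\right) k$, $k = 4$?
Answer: $-568$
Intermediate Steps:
$n = -48$ ($n = \left(6 + \left(-3\right) 1 \cdot 6\right) 4 = \left(6 - 18\right) 4 = \left(-12\right) 4 = -48$)
$8 \left(n - 23\right) = 8 \left(-48 - 23\right) = 8 \left(-71\right) = -568$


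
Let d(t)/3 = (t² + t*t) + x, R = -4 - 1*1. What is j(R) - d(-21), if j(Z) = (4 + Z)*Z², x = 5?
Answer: -2686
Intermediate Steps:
R = -5 (R = -4 - 1 = -5)
j(Z) = Z²*(4 + Z)
d(t) = 15 + 6*t² (d(t) = 3*((t² + t*t) + 5) = 3*((t² + t²) + 5) = 3*(2*t² + 5) = 3*(5 + 2*t²) = 15 + 6*t²)
j(R) - d(-21) = (-5)²*(4 - 5) - (15 + 6*(-21)²) = 25*(-1) - (15 + 6*441) = -25 - (15 + 2646) = -25 - 1*2661 = -25 - 2661 = -2686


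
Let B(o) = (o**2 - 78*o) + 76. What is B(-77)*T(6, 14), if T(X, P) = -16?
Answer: -192176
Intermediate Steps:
B(o) = 76 + o**2 - 78*o
B(-77)*T(6, 14) = (76 + (-77)**2 - 78*(-77))*(-16) = (76 + 5929 + 6006)*(-16) = 12011*(-16) = -192176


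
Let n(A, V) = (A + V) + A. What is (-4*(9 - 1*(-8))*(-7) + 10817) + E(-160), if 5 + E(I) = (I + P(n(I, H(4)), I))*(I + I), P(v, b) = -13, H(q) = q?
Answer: 66648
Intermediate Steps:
n(A, V) = V + 2*A
E(I) = -5 + 2*I*(-13 + I) (E(I) = -5 + (I - 13)*(I + I) = -5 + (-13 + I)*(2*I) = -5 + 2*I*(-13 + I))
(-4*(9 - 1*(-8))*(-7) + 10817) + E(-160) = (-4*(9 - 1*(-8))*(-7) + 10817) + (-5 - 26*(-160) + 2*(-160)**2) = (-4*(9 + 8)*(-7) + 10817) + (-5 + 4160 + 2*25600) = (-4*17*(-7) + 10817) + (-5 + 4160 + 51200) = (-68*(-7) + 10817) + 55355 = (476 + 10817) + 55355 = 11293 + 55355 = 66648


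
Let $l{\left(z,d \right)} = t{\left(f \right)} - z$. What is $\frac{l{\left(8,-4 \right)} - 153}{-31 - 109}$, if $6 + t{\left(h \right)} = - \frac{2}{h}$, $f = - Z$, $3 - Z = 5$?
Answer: $\frac{6}{5} \approx 1.2$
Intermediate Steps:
$Z = -2$ ($Z = 3 - 5 = -2$)
$f = 2$ ($f = \left(-1\right) \left(-2\right) = 2$)
$t{\left(h \right)} = -6 - \frac{2}{h}$
$l{\left(z,d \right)} = -7 - z$ ($l{\left(z,d \right)} = \left(-6 - \frac{2}{2}\right) - z = \left(-6 - 1\right) - z = -7 - z$)
$\frac{l{\left(8,-4 \right)} - 153}{-31 - 109} = \frac{\left(-7 - 8\right) - 153}{-31 - 109} = \frac{\left(-7 - 8\right) - 153}{-140} = \left(-15 - 153\right) \left(- \frac{1}{140}\right) = \left(-168\right) \left(- \frac{1}{140}\right) = \frac{6}{5}$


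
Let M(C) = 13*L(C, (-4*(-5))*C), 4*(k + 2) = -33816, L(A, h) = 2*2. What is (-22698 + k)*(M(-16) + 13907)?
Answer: -434878686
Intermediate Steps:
L(A, h) = 4
k = -8456 (k = -2 + (¼)*(-33816) = -2 - 8454 = -8456)
M(C) = 52 (M(C) = 13*4 = 52)
(-22698 + k)*(M(-16) + 13907) = (-22698 - 8456)*(52 + 13907) = -31154*13959 = -434878686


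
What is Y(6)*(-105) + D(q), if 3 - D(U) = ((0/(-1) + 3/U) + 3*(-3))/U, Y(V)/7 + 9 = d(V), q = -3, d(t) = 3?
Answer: 13229/3 ≈ 4409.7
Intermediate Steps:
Y(V) = -42 (Y(V) = -63 + 7*3 = -63 + 21 = -42)
D(U) = 3 - (-9 + 3/U)/U (D(U) = 3 - ((0/(-1) + 3/U) + 3*(-3))/U = 3 - ((0*(-1) + 3/U) - 9)/U = 3 - ((0 + 3/U) - 9)/U = 3 - (3/U - 9)/U = 3 - (-9 + 3/U)/U)
Y(6)*(-105) + D(q) = -42*(-105) + (3 - 3/(-3)² + 9/(-3)) = 4410 + (3 - 3*⅑ + 9*(-⅓)) = 4410 + (3 - ⅓ - 3) = 4410 - ⅓ = 13229/3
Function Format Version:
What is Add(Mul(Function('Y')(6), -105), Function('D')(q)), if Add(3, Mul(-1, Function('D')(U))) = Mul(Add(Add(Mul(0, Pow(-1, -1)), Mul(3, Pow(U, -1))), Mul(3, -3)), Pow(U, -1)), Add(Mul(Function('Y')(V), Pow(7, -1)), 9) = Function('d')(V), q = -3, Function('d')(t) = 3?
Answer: Rational(13229, 3) ≈ 4409.7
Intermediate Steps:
Function('Y')(V) = -42 (Function('Y')(V) = Add(-63, Mul(7, 3)) = Add(-63, 21) = -42)
Function('D')(U) = Add(3, Mul(-1, Pow(U, -1), Add(-9, Mul(3, Pow(U, -1))))) (Function('D')(U) = Add(3, Mul(-1, Mul(Add(Add(Mul(0, Pow(-1, -1)), Mul(3, Pow(U, -1))), Mul(3, -3)), Pow(U, -1)))) = Add(3, Mul(-1, Mul(Add(Add(Mul(0, -1), Mul(3, Pow(U, -1))), -9), Pow(U, -1)))) = Add(3, Mul(-1, Mul(Add(Add(0, Mul(3, Pow(U, -1))), -9), Pow(U, -1)))) = Add(3, Mul(-1, Mul(Add(Mul(3, Pow(U, -1)), -9), Pow(U, -1)))) = Add(3, Mul(-1, Mul(Add(-9, Mul(3, Pow(U, -1))), Pow(U, -1)))) = Add(3, Mul(-1, Mul(Pow(U, -1), Add(-9, Mul(3, Pow(U, -1)))))) = Add(3, Mul(-1, Pow(U, -1), Add(-9, Mul(3, Pow(U, -1))))))
Add(Mul(Function('Y')(6), -105), Function('D')(q)) = Add(Mul(-42, -105), Add(3, Mul(-3, Pow(-3, -2)), Mul(9, Pow(-3, -1)))) = Add(4410, Add(3, Mul(-3, Rational(1, 9)), Mul(9, Rational(-1, 3)))) = Add(4410, Add(3, Rational(-1, 3), -3)) = Add(4410, Rational(-1, 3)) = Rational(13229, 3)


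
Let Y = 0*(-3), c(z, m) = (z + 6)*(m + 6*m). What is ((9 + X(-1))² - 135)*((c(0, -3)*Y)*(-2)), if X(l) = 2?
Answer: 0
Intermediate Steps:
c(z, m) = 7*m*(6 + z) (c(z, m) = (6 + z)*(7*m) = 7*m*(6 + z))
Y = 0
((9 + X(-1))² - 135)*((c(0, -3)*Y)*(-2)) = ((9 + 2)² - 135)*(((7*(-3)*(6 + 0))*0)*(-2)) = (11² - 135)*(((7*(-3)*6)*0)*(-2)) = (121 - 135)*(-126*0*(-2)) = -0*(-2) = -14*0 = 0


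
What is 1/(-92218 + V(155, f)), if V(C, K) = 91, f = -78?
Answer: -1/92127 ≈ -1.0855e-5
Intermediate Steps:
1/(-92218 + V(155, f)) = 1/(-92218 + 91) = 1/(-92127) = -1/92127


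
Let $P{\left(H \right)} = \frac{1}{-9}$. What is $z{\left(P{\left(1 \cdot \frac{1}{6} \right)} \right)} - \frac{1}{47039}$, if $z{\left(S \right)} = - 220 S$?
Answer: $\frac{10348571}{423351} \approx 24.444$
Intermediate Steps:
$P{\left(H \right)} = - \frac{1}{9}$
$z{\left(P{\left(1 \cdot \frac{1}{6} \right)} \right)} - \frac{1}{47039} = \left(-220\right) \left(- \frac{1}{9}\right) - \frac{1}{47039} = \frac{220}{9} - \frac{1}{47039} = \frac{10348571}{423351}$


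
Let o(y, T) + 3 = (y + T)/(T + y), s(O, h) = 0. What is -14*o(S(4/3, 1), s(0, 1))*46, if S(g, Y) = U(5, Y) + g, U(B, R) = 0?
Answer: 1288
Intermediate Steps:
S(g, Y) = g (S(g, Y) = 0 + g = g)
o(y, T) = -2 (o(y, T) = -3 + (y + T)/(T + y) = -3 + (T + y)/(T + y) = -3 + 1 = -2)
-14*o(S(4/3, 1), s(0, 1))*46 = -14*(-2)*46 = 28*46 = 1288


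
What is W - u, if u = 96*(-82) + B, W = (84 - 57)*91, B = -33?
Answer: 10362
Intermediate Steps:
W = 2457 (W = 27*91 = 2457)
u = -7905 (u = 96*(-82) - 33 = -7872 - 33 = -7905)
W - u = 2457 - 1*(-7905) = 2457 + 7905 = 10362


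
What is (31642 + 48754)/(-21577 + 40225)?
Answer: 20099/4662 ≈ 4.3112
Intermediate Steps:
(31642 + 48754)/(-21577 + 40225) = 80396/18648 = 80396*(1/18648) = 20099/4662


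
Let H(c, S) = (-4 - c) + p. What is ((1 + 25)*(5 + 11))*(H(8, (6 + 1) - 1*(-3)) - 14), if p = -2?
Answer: -11648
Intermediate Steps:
H(c, S) = -6 - c (H(c, S) = (-4 - c) - 2 = -6 - c)
((1 + 25)*(5 + 11))*(H(8, (6 + 1) - 1*(-3)) - 14) = ((1 + 25)*(5 + 11))*((-6 - 1*8) - 14) = (26*16)*((-6 - 8) - 14) = 416*(-14 - 14) = 416*(-28) = -11648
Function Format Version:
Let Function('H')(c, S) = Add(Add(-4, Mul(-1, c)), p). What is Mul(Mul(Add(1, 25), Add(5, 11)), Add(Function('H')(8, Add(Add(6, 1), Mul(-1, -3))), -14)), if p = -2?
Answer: -11648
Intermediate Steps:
Function('H')(c, S) = Add(-6, Mul(-1, c)) (Function('H')(c, S) = Add(Add(-4, Mul(-1, c)), -2) = Add(-6, Mul(-1, c)))
Mul(Mul(Add(1, 25), Add(5, 11)), Add(Function('H')(8, Add(Add(6, 1), Mul(-1, -3))), -14)) = Mul(Mul(Add(1, 25), Add(5, 11)), Add(Add(-6, Mul(-1, 8)), -14)) = Mul(Mul(26, 16), Add(Add(-6, -8), -14)) = Mul(416, Add(-14, -14)) = Mul(416, -28) = -11648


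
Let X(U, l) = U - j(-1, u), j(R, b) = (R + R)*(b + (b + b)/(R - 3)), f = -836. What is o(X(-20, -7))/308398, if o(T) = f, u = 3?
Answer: -418/154199 ≈ -0.0027108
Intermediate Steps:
j(R, b) = 2*R*(b + 2*b/(-3 + R)) (j(R, b) = (2*R)*(b + (2*b)/(-3 + R)) = (2*R)*(b + 2*b/(-3 + R)) = 2*R*(b + 2*b/(-3 + R)))
X(U, l) = 3 + U (X(U, l) = U - 2*(-1)*3*(-1 - 1)/(-3 - 1) = U - 2*(-1)*3*(-2)/(-4) = U - 2*(-1)*3*(-1)*(-2)/4 = U - 1*(-3) = U + 3 = 3 + U)
o(T) = -836
o(X(-20, -7))/308398 = -836/308398 = -836*1/308398 = -418/154199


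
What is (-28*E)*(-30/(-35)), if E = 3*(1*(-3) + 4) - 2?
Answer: -24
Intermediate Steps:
E = 1 (E = 3*(-3 + 4) - 2 = 3*1 - 2 = 3 - 2 = 1)
(-28*E)*(-30/(-35)) = (-28*1)*(-30/(-35)) = -(-840)*(-1)/35 = -28*6/7 = -24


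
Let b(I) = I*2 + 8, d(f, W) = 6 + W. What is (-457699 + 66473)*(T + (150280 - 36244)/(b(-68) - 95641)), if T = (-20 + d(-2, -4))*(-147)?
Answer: -33031307421596/31923 ≈ -1.0347e+9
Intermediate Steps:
b(I) = 8 + 2*I (b(I) = 2*I + 8 = 8 + 2*I)
T = 2646 (T = (-20 + (6 - 4))*(-147) = (-20 + 2)*(-147) = -18*(-147) = 2646)
(-457699 + 66473)*(T + (150280 - 36244)/(b(-68) - 95641)) = (-457699 + 66473)*(2646 + (150280 - 36244)/((8 + 2*(-68)) - 95641)) = -391226*(2646 + 114036/((8 - 136) - 95641)) = -391226*(2646 + 114036/(-128 - 95641)) = -391226*(2646 + 114036/(-95769)) = -391226*(2646 + 114036*(-1/95769)) = -391226*(2646 - 38012/31923) = -391226*84430246/31923 = -33031307421596/31923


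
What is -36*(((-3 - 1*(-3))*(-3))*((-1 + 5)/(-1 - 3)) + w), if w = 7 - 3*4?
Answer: 180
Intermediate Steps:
w = -5 (w = 7 - 12 = -5)
-36*(((-3 - 1*(-3))*(-3))*((-1 + 5)/(-1 - 3)) + w) = -36*(((-3 - 1*(-3))*(-3))*((-1 + 5)/(-1 - 3)) - 5) = -36*(((-3 + 3)*(-3))*(4/(-4)) - 5) = -36*((0*(-3))*(4*(-¼)) - 5) = -36*(0*(-1) - 5) = -36*(0 - 5) = -36*(-5) = 180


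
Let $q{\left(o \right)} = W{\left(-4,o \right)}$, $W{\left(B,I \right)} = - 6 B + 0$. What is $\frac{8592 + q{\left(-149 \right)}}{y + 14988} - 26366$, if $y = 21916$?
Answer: $- \frac{121625281}{4613} \approx -26366.0$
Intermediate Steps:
$W{\left(B,I \right)} = - 6 B$
$q{\left(o \right)} = 24$ ($q{\left(o \right)} = \left(-6\right) \left(-4\right) = 24$)
$\frac{8592 + q{\left(-149 \right)}}{y + 14988} - 26366 = \frac{8592 + 24}{21916 + 14988} - 26366 = \frac{8616}{36904} - 26366 = 8616 \cdot \frac{1}{36904} - 26366 = \frac{1077}{4613} - 26366 = - \frac{121625281}{4613}$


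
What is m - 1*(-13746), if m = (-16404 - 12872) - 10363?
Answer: -25893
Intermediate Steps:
m = -39639 (m = -29276 - 10363 = -39639)
m - 1*(-13746) = -39639 - 1*(-13746) = -39639 + 13746 = -25893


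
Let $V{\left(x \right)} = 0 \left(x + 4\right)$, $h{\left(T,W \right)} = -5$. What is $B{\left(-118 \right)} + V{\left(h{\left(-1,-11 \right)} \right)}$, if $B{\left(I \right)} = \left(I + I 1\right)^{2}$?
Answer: $55696$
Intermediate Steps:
$V{\left(x \right)} = 0$ ($V{\left(x \right)} = 0 \left(4 + x\right) = 0$)
$B{\left(I \right)} = 4 I^{2}$ ($B{\left(I \right)} = \left(I + I\right)^{2} = \left(2 I\right)^{2} = 4 I^{2}$)
$B{\left(-118 \right)} + V{\left(h{\left(-1,-11 \right)} \right)} = 4 \left(-118\right)^{2} + 0 = 4 \cdot 13924 + 0 = 55696 + 0 = 55696$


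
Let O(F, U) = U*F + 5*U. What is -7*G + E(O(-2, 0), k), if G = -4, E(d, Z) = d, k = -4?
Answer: 28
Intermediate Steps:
O(F, U) = 5*U + F*U (O(F, U) = F*U + 5*U = 5*U + F*U)
-7*G + E(O(-2, 0), k) = -7*(-4) + 0*(5 - 2) = 28 + 0*3 = 28 + 0 = 28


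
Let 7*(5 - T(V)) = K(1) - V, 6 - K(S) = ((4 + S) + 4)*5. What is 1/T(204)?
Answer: 7/278 ≈ 0.025180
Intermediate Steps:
K(S) = -34 - 5*S (K(S) = 6 - ((4 + S) + 4)*5 = 6 - (8 + S)*5 = 6 - (40 + 5*S) = 6 + (-40 - 5*S) = -34 - 5*S)
T(V) = 74/7 + V/7 (T(V) = 5 - ((-34 - 5*1) - V)/7 = 5 - ((-34 - 5) - V)/7 = 5 - (-39 - V)/7 = 5 + (39/7 + V/7) = 74/7 + V/7)
1/T(204) = 1/(74/7 + (1/7)*204) = 1/(74/7 + 204/7) = 1/(278/7) = 7/278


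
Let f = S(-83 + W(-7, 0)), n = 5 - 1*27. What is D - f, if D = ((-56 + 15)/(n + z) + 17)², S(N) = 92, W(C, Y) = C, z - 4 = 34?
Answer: 29809/256 ≈ 116.44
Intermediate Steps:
z = 38 (z = 4 + 34 = 38)
n = -22 (n = 5 - 27 = -22)
f = 92
D = 53361/256 (D = ((-56 + 15)/(-22 + 38) + 17)² = (-41/16 + 17)² = (231/16)² = 53361/256 ≈ 208.44)
D - f = 53361/256 - 1*92 = 53361/256 - 92 = 29809/256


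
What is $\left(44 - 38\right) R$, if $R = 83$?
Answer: $498$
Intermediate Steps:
$\left(44 - 38\right) R = \left(44 - 38\right) 83 = 6 \cdot 83 = 498$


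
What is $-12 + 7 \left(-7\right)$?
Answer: $-61$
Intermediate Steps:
$-12 + 7 \left(-7\right) = -12 - 49 = -61$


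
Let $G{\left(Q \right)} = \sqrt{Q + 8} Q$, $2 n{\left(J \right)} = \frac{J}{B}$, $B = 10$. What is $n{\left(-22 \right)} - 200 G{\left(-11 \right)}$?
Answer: $- \frac{11}{10} + 2200 i \sqrt{3} \approx -1.1 + 3810.5 i$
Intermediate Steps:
$n{\left(J \right)} = \frac{J}{20}$ ($n{\left(J \right)} = \frac{J \frac{1}{10}}{2} = \frac{\frac{1}{10} J}{2} = \frac{J}{20}$)
$G{\left(Q \right)} = Q \sqrt{8 + Q}$ ($G{\left(Q \right)} = \sqrt{8 + Q} Q = Q \sqrt{8 + Q}$)
$n{\left(-22 \right)} - 200 G{\left(-11 \right)} = \frac{1}{20} \left(-22\right) - 200 \left(- 11 \sqrt{8 - 11}\right) = - \frac{11}{10} - 200 \left(- 11 \sqrt{-3}\right) = - \frac{11}{10} - 200 \left(- 11 i \sqrt{3}\right) = - \frac{11}{10} + 2200 i \sqrt{3}$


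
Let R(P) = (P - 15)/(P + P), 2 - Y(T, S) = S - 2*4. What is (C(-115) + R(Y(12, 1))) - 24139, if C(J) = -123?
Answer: -72787/3 ≈ -24262.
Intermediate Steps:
Y(T, S) = 10 - S (Y(T, S) = 2 - (S - 2*4) = 2 - (S - 8) = 2 - (-8 + S) = 2 + (8 - S) = 10 - S)
R(P) = (-15 + P)/(2*P) (R(P) = (-15 + P)/((2*P)) = (-15 + P)*(1/(2*P)) = (-15 + P)/(2*P))
(C(-115) + R(Y(12, 1))) - 24139 = (-123 + (-15 + (10 - 1*1))/(2*(10 - 1*1))) - 24139 = (-123 + (-15 + (10 - 1))/(2*(10 - 1))) - 24139 = (-123 + (1/2)*(-15 + 9)/9) - 24139 = (-123 + (1/2)*(1/9)*(-6)) - 24139 = (-123 - 1/3) - 24139 = -370/3 - 24139 = -72787/3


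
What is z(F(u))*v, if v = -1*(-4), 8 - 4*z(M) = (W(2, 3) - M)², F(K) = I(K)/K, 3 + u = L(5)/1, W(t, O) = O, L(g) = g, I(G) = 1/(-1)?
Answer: -17/4 ≈ -4.2500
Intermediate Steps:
I(G) = -1
u = 2 (u = -3 + 5/1 = -3 + 5*1 = -3 + 5 = 2)
F(K) = -1/K
z(M) = 2 - (3 - M)²/4
v = 4
z(F(u))*v = (2 - (-3 - 1/2)²/4)*4 = (2 - (-3 - 1*½)²/4)*4 = (2 - (-3 - ½)²/4)*4 = (2 - (-7/2)²/4)*4 = (2 - ¼*49/4)*4 = (2 - 49/16)*4 = -17/16*4 = -17/4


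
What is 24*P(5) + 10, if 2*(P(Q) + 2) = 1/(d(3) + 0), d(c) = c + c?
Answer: -36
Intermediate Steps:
d(c) = 2*c
P(Q) = -23/12 (P(Q) = -2 + 1/(2*(2*3 + 0)) = -2 + 1/(2*(6 + 0)) = -2 + (½)/6 = -2 + (½)*(⅙) = -2 + 1/12 = -23/12)
24*P(5) + 10 = 24*(-23/12) + 10 = -46 + 10 = -36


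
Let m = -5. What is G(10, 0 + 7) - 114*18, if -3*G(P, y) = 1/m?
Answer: -30779/15 ≈ -2051.9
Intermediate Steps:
G(P, y) = 1/15 (G(P, y) = -1/3/(-5) = -1/3*(-1/5) = 1/15)
G(10, 0 + 7) - 114*18 = 1/15 - 114*18 = 1/15 - 2052 = -30779/15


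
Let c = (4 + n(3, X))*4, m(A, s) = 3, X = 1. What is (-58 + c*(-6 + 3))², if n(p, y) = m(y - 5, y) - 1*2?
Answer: 13924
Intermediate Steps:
n(p, y) = 1 (n(p, y) = 3 - 1*2 = 3 - 2 = 1)
c = 20 (c = (4 + 1)*4 = 5*4 = 20)
(-58 + c*(-6 + 3))² = (-58 + 20*(-6 + 3))² = (-58 + 20*(-3))² = (-58 - 60)² = (-118)² = 13924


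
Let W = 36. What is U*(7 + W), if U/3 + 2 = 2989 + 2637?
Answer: 725496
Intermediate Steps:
U = 16872 (U = -6 + 3*(2989 + 2637) = -6 + 3*5626 = -6 + 16878 = 16872)
U*(7 + W) = 16872*(7 + 36) = 16872*43 = 725496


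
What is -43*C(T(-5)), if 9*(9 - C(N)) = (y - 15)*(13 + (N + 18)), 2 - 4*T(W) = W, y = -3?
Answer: -6407/2 ≈ -3203.5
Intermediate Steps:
T(W) = ½ - W/4
C(N) = 71 + 2*N (C(N) = 9 - (-3 - 15)*(13 + (N + 18))/9 = 9 - (-2)*(13 + (18 + N)) = 9 - (-2)*(31 + N) = 9 - (-558 - 18*N)/9 = 9 + (62 + 2*N) = 71 + 2*N)
-43*C(T(-5)) = -43*(71 + 2*(½ - ¼*(-5))) = -43*(71 + 2*(½ + 5/4)) = -43*(71 + 2*(7/4)) = -43*(71 + 7/2) = -43*149/2 = -6407/2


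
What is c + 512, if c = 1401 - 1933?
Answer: -20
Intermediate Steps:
c = -532
c + 512 = -532 + 512 = -20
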